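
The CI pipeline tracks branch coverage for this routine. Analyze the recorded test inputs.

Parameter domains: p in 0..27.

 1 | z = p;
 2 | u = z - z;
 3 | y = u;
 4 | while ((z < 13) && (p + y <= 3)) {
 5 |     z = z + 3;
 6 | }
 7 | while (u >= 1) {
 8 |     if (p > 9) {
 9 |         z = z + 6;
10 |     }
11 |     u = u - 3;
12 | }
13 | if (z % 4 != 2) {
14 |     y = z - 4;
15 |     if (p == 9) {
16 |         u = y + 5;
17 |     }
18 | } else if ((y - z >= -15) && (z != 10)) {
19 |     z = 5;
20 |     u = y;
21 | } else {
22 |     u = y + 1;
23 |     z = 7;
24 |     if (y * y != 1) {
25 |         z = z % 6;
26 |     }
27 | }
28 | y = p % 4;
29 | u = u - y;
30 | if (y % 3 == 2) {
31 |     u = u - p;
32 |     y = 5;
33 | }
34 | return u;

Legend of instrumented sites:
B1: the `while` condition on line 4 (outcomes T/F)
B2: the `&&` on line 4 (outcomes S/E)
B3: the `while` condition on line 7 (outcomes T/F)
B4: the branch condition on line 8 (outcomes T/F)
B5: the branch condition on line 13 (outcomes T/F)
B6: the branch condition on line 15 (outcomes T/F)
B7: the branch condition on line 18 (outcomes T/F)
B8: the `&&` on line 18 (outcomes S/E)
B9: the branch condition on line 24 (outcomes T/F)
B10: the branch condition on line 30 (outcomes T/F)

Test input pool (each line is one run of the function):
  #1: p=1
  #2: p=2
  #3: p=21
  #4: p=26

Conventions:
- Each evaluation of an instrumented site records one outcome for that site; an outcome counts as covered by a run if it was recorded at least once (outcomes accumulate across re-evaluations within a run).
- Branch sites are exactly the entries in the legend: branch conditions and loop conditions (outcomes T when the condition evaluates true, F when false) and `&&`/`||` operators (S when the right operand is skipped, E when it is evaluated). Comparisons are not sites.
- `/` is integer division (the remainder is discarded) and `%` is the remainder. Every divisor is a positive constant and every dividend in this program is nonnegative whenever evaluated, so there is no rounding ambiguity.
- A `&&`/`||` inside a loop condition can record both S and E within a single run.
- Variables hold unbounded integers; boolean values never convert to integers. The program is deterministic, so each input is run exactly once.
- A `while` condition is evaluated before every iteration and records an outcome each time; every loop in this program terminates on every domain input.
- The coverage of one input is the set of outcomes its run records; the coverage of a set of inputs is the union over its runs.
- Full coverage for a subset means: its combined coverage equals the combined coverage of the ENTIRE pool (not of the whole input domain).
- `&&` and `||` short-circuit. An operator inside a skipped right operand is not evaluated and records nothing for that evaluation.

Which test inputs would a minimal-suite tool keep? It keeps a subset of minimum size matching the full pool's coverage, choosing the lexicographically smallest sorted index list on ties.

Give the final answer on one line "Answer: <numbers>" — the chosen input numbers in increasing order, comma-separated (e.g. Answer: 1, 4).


input #1, p=1: events B2->E, B1->T, B2->E, B1->T, B2->E, B1->T, B2->E, B1->T, B2->S, B1->F, B3->F, B5->T, B6->F, B10->F; outcomes B1=T, B1=F, B2=S, B2=E, B3=F, B5=T, B6=F, B10=F
input #2, p=2: events B2->E, B1->T, B2->E, B1->T, B2->E, B1->T, B2->E, B1->T, B2->S, B1->F, B3->F, B5->F, B8->E, B7->T, ...; outcomes B1=T, B1=F, B2=S, B2=E, B3=F, B5=F, B7=T, B8=E, B10=T
input #3, p=21: events B2->S, B1->F, B3->F, B5->T, B6->F, B10->F; outcomes B1=F, B2=S, B3=F, B5=T, B6=F, B10=F
input #4, p=26: events B2->S, B1->F, B3->F, B5->F, B8->S, B7->F, B9->T, B10->T; outcomes B1=F, B2=S, B3=F, B5=F, B7=F, B8=S, B9=T, B10=T
together the pool reaches 15 outcomes: B1=T, B1=F, B2=S, B2=E, B3=F, B5=T, B5=F, B6=F, B7=T, B7=F, B8=S, B8=E, B9=T, B10=T, B10=F
size 1 is not enough: best union over all size-1 subsets is 9/15
size 2 is not enough: best union over all size-2 subsets is 13/15
inputs {1, 2, 4} (size 3) cover everything; no size-3 subset with a lexicographically smaller index list covers all 15
Answer: 1, 2, 4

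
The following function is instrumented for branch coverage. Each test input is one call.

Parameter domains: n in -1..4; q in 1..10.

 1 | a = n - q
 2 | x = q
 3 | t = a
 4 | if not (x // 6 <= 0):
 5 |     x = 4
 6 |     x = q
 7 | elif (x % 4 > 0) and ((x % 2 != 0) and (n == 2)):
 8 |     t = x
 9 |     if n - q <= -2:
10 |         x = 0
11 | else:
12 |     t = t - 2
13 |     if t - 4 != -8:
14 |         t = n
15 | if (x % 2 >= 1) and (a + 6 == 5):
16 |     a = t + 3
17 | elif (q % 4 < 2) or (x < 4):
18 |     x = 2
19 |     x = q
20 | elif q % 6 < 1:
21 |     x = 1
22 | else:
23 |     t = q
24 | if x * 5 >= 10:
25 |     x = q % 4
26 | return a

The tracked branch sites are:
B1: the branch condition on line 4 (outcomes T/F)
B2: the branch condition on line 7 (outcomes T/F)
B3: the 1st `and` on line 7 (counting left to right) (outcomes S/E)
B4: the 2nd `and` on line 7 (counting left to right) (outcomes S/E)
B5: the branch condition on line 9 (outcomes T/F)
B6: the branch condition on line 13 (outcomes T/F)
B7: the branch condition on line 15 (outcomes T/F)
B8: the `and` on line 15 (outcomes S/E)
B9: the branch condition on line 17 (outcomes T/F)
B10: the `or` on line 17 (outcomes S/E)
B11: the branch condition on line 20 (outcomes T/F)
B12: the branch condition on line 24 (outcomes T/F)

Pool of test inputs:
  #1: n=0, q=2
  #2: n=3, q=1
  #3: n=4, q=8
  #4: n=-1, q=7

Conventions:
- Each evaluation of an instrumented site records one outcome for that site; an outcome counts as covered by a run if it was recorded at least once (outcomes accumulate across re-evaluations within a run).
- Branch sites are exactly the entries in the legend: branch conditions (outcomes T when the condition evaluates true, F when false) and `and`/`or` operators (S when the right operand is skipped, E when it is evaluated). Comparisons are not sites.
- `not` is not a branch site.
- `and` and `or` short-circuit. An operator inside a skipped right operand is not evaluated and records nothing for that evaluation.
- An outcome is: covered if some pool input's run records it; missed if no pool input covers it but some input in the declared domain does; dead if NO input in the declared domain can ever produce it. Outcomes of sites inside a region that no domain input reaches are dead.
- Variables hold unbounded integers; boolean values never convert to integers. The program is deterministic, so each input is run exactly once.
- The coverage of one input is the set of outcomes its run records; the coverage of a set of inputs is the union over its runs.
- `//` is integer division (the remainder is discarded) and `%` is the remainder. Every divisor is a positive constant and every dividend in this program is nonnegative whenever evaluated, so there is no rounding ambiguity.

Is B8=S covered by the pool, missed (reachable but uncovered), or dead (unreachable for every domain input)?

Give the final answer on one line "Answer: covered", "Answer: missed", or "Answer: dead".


B8=S is recorded by pool input(s) 1, 3 -> covered
Answer: covered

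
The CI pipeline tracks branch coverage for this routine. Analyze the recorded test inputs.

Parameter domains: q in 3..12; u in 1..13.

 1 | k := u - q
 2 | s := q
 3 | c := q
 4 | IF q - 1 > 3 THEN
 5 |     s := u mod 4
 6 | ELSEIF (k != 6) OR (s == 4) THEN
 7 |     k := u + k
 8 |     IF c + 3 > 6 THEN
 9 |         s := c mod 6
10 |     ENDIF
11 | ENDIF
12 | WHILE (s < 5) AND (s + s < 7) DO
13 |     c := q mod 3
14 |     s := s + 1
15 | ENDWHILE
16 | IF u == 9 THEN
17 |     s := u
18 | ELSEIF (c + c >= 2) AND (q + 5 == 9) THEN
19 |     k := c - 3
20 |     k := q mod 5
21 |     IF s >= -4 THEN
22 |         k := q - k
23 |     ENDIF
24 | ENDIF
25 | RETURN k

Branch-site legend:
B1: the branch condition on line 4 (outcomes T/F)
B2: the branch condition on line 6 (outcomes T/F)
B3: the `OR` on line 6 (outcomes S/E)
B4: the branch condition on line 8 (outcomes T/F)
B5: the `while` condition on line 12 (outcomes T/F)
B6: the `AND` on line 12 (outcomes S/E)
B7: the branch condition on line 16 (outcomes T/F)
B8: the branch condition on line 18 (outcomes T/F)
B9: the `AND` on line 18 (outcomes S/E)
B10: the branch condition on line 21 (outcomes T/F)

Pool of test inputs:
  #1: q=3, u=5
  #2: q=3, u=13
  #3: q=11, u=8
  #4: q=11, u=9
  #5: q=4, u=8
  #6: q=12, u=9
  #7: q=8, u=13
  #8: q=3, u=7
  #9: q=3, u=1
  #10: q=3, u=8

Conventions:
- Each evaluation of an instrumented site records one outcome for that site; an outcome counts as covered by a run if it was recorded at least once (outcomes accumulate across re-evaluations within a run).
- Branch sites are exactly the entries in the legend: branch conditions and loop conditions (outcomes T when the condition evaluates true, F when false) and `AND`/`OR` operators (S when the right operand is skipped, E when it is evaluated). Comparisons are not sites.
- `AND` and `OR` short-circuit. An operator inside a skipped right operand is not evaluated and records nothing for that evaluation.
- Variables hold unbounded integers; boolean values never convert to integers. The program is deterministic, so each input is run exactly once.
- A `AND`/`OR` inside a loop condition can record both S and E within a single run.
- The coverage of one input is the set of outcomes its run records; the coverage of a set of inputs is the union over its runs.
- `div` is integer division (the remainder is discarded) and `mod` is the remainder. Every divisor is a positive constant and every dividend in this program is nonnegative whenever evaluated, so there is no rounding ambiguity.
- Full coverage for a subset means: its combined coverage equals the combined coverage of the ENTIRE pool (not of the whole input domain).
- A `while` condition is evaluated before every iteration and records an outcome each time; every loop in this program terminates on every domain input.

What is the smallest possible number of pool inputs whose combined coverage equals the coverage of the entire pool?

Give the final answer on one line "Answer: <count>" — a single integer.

run #1 (q=3, u=5) runs B1->F, B3->S, B2->T, B4->F, B6->E, B5->T, B6->E, B5->F, B7->F, B9->S, B8->F; records B1=F, B2=T, B3=S, B4=F, B5=T, B5=F, B6=E, B7=F, B8=F, B9=S
run #2 (q=3, u=13) runs B1->F, B3->S, B2->T, B4->F, B6->E, B5->T, B6->E, B5->F, B7->F, B9->S, B8->F; records B1=F, B2=T, B3=S, B4=F, B5=T, B5=F, B6=E, B7=F, B8=F, B9=S
run #3 (q=11, u=8) runs B1->T, B6->E, B5->T, B6->E, B5->T, B6->E, B5->T, B6->E, B5->T, B6->E, B5->F, B7->F, B9->E, B8->F; records B1=T, B5=T, B5=F, B6=E, B7=F, B8=F, B9=E
run #4 (q=11, u=9) runs B1->T, B6->E, B5->T, B6->E, B5->T, B6->E, B5->T, B6->E, B5->F, B7->T; records B1=T, B5=T, B5=F, B6=E, B7=T
run #5 (q=4, u=8) runs B1->F, B3->S, B2->T, B4->T, B6->E, B5->F, B7->F, B9->E, B8->T, B10->T; records B1=F, B2=T, B3=S, B4=T, B5=F, B6=E, B7=F, B8=T, B9=E, B10=T
run #6 (q=12, u=9) runs B1->T, B6->E, B5->T, B6->E, B5->T, B6->E, B5->T, B6->E, B5->F, B7->T; records B1=T, B5=T, B5=F, B6=E, B7=T
run #7 (q=8, u=13) runs B1->T, B6->E, B5->T, B6->E, B5->T, B6->E, B5->T, B6->E, B5->F, B7->F, B9->E, B8->F; records B1=T, B5=T, B5=F, B6=E, B7=F, B8=F, B9=E
run #8 (q=3, u=7) runs B1->F, B3->S, B2->T, B4->F, B6->E, B5->T, B6->E, B5->F, B7->F, B9->S, B8->F; records B1=F, B2=T, B3=S, B4=F, B5=T, B5=F, B6=E, B7=F, B8=F, B9=S
run #9 (q=3, u=1) runs B1->F, B3->S, B2->T, B4->F, B6->E, B5->T, B6->E, B5->F, B7->F, B9->S, B8->F; records B1=F, B2=T, B3=S, B4=F, B5=T, B5=F, B6=E, B7=F, B8=F, B9=S
run #10 (q=3, u=8) runs B1->F, B3->S, B2->T, B4->F, B6->E, B5->T, B6->E, B5->F, B7->F, B9->S, B8->F; records B1=F, B2=T, B3=S, B4=F, B5=T, B5=F, B6=E, B7=F, B8=F, B9=S
pool-wide coverage (16 outcomes): B1=T, B1=F, B2=T, B3=S, B4=T, B4=F, B5=T, B5=F, B6=E, B7=T, B7=F, B8=T, B8=F, B9=S, B9=E, B10=T
size 1 is not enough: best union over all size-1 subsets is 10/16
size 2 is not enough: best union over all size-2 subsets is 14/16
size 3: inputs {1, 4, 5} cover all 16 outcomes, and no lexicographically smaller subset of this size does

Answer: 3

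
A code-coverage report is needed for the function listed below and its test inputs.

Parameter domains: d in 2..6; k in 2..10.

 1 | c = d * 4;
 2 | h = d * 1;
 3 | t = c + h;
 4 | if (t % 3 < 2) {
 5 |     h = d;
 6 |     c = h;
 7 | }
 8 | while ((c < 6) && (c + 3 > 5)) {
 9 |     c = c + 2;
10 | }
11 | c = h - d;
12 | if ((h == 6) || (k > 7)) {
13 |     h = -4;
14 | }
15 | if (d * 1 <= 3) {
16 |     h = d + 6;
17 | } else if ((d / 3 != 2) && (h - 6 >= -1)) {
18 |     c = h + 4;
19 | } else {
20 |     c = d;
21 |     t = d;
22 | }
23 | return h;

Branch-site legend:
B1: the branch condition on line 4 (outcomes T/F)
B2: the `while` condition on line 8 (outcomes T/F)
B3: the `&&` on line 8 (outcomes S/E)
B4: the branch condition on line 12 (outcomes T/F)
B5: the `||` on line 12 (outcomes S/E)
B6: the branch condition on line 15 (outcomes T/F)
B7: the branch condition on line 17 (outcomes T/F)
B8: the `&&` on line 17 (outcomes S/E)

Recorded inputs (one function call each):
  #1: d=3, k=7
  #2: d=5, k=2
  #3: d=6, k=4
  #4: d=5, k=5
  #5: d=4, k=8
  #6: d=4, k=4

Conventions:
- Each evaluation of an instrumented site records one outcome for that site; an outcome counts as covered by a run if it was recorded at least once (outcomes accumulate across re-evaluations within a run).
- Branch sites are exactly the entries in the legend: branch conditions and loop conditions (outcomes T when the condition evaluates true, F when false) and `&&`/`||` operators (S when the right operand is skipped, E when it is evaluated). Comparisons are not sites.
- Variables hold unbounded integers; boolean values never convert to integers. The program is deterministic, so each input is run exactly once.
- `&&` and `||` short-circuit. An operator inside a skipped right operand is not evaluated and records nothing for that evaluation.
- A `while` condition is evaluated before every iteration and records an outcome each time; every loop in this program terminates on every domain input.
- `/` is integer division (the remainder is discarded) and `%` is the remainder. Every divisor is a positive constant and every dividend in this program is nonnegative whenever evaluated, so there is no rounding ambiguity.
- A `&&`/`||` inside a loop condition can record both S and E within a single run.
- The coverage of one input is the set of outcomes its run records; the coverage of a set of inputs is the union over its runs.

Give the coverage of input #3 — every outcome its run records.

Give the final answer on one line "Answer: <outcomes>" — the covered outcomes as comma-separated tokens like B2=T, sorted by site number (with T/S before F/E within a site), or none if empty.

Event log for input #3 (d=6, k=4):
  B1->T, B3->S, B2->F, B5->S, B4->T, B6->F, B8->S, B7->F
distinct outcomes covered: B1=T, B2=F, B3=S, B4=T, B5=S, B6=F, B7=F, B8=S

Answer: B1=T, B2=F, B3=S, B4=T, B5=S, B6=F, B7=F, B8=S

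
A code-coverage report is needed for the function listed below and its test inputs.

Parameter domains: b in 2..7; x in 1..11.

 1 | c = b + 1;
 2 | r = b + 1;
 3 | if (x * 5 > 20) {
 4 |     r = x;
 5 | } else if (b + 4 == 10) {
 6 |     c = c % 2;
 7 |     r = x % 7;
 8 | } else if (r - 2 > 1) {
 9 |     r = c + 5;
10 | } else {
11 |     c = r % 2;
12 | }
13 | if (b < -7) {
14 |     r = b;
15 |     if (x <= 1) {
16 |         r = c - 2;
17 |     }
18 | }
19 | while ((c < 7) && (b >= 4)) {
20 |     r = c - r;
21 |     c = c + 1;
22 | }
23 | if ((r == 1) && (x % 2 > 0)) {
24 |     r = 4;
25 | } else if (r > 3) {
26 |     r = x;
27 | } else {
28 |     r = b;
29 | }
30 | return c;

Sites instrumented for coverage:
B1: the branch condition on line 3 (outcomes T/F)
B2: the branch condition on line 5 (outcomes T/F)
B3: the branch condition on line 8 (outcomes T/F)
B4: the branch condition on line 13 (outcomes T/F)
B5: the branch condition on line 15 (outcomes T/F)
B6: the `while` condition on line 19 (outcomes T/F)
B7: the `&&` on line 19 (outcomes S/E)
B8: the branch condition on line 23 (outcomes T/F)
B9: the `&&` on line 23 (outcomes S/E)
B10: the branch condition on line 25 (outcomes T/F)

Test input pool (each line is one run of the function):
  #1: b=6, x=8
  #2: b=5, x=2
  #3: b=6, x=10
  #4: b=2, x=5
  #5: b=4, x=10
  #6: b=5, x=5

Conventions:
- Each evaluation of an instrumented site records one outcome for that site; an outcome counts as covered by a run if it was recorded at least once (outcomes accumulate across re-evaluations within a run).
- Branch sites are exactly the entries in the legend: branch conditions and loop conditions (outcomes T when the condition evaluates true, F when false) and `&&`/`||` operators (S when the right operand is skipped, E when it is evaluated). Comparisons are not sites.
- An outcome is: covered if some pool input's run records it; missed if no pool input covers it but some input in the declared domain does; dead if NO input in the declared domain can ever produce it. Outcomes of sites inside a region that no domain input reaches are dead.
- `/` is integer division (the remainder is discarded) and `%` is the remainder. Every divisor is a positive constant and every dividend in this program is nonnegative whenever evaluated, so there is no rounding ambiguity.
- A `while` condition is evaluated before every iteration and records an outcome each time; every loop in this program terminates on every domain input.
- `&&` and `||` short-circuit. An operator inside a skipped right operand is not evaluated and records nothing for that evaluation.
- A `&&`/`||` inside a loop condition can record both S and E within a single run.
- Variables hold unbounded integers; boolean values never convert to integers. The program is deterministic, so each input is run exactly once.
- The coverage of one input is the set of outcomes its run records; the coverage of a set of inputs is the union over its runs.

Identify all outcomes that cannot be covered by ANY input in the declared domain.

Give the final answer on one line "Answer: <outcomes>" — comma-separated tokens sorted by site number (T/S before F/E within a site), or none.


sweeping the full domain (66 inputs) for each outcome:
  B4=T: never recorded by any domain input -> dead
  B5=T: never recorded by any domain input -> dead
  B5=F: never recorded by any domain input -> dead
  reachable outcomes have witnesses, e.g. B1=T (e.g. b=2, x=5), B1=F (e.g. b=2, x=1), B2=T (e.g. b=6, x=1), B2=F (e.g. b=2, x=1)
Answer: B4=T, B5=T, B5=F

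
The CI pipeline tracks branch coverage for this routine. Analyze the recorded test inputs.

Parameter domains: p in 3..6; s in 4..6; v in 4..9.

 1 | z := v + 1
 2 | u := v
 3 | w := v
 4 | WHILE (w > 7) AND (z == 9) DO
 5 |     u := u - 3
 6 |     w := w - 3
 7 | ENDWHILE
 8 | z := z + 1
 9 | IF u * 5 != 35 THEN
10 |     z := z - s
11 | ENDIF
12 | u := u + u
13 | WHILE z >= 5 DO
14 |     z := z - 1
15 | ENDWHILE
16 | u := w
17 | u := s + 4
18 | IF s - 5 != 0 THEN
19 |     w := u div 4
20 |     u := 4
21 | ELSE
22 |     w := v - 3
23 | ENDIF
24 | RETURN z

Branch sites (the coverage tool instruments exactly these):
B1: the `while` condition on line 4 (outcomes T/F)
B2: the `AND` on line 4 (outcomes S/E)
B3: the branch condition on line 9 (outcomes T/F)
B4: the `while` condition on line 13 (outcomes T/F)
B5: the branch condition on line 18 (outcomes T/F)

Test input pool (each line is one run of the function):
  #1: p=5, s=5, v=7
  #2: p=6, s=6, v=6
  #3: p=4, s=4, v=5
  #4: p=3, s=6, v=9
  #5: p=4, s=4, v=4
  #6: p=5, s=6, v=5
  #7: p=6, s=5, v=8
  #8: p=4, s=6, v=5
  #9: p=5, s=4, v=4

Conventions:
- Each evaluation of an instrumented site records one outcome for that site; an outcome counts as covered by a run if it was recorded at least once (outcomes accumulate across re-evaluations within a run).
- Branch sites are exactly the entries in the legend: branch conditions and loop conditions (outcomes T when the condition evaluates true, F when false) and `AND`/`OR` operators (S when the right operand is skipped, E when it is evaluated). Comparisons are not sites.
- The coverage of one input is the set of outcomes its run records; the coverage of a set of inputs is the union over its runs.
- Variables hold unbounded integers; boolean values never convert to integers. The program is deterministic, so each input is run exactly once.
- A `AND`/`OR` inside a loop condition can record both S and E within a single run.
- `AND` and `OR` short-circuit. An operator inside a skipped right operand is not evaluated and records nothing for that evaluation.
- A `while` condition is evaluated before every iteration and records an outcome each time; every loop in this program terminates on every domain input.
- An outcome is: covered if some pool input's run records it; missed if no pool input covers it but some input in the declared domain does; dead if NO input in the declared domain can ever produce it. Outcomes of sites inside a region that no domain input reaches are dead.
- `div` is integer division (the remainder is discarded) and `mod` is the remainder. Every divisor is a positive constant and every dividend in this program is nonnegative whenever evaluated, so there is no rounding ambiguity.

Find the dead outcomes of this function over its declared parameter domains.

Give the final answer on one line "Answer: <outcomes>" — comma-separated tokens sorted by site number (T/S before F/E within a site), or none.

checking every outcome against all 72 domain inputs:
  reachable outcomes have witnesses, e.g. B1=T (e.g. p=3, s=4, v=8), B1=F (e.g. p=3, s=4, v=4), B2=S (e.g. p=3, s=4, v=4), B2=E (e.g. p=3, s=4, v=8)

Answer: none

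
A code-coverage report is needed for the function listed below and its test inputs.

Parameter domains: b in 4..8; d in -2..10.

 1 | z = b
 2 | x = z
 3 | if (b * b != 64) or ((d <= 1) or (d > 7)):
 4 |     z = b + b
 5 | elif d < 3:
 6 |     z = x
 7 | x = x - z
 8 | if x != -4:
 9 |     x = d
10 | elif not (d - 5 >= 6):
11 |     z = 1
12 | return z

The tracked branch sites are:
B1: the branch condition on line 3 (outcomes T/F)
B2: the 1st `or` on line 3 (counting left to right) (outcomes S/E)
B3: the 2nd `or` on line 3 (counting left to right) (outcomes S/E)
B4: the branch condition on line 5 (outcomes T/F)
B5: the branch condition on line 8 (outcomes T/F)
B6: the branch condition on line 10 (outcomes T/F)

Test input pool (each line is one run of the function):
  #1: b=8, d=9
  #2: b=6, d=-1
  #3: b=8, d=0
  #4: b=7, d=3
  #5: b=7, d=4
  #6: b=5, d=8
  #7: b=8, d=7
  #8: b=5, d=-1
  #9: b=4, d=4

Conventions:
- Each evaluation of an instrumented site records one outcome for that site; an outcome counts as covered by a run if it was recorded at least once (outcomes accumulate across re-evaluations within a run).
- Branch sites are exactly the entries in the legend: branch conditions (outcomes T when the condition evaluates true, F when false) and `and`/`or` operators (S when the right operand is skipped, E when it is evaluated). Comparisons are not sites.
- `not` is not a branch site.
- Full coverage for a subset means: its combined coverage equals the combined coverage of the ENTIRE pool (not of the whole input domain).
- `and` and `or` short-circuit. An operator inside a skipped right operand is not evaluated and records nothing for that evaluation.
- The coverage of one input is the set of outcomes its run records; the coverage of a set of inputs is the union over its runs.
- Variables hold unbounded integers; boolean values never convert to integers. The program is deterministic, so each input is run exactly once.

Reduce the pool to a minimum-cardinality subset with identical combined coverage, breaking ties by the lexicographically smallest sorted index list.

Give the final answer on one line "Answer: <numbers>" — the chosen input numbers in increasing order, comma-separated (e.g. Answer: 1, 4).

input #1, b=8, d=9: outcomes B1=T, B2=E, B3=E, B5=T
input #2, b=6, d=-1: outcomes B1=T, B2=S, B5=T
input #3, b=8, d=0: outcomes B1=T, B2=E, B3=S, B5=T
input #4, b=7, d=3: outcomes B1=T, B2=S, B5=T
input #5, b=7, d=4: outcomes B1=T, B2=S, B5=T
input #6, b=5, d=8: outcomes B1=T, B2=S, B5=T
input #7, b=8, d=7: outcomes B1=F, B2=E, B3=E, B4=F, B5=T
input #8, b=5, d=-1: outcomes B1=T, B2=S, B5=T
input #9, b=4, d=4: outcomes B1=T, B2=S, B5=F, B6=T
pool-wide coverage (10 outcomes): B1=T, B1=F, B2=S, B2=E, B3=S, B3=E, B4=F, B5=T, B5=F, B6=T
no size-1 subset reaches all 10 outcomes (best union: 5/10)
no size-2 subset reaches all 10 outcomes (best union: 9/10)
inputs {3, 7, 9} (size 3) cover everything; no size-3 subset with a lexicographically smaller index list covers all 10

Answer: 3, 7, 9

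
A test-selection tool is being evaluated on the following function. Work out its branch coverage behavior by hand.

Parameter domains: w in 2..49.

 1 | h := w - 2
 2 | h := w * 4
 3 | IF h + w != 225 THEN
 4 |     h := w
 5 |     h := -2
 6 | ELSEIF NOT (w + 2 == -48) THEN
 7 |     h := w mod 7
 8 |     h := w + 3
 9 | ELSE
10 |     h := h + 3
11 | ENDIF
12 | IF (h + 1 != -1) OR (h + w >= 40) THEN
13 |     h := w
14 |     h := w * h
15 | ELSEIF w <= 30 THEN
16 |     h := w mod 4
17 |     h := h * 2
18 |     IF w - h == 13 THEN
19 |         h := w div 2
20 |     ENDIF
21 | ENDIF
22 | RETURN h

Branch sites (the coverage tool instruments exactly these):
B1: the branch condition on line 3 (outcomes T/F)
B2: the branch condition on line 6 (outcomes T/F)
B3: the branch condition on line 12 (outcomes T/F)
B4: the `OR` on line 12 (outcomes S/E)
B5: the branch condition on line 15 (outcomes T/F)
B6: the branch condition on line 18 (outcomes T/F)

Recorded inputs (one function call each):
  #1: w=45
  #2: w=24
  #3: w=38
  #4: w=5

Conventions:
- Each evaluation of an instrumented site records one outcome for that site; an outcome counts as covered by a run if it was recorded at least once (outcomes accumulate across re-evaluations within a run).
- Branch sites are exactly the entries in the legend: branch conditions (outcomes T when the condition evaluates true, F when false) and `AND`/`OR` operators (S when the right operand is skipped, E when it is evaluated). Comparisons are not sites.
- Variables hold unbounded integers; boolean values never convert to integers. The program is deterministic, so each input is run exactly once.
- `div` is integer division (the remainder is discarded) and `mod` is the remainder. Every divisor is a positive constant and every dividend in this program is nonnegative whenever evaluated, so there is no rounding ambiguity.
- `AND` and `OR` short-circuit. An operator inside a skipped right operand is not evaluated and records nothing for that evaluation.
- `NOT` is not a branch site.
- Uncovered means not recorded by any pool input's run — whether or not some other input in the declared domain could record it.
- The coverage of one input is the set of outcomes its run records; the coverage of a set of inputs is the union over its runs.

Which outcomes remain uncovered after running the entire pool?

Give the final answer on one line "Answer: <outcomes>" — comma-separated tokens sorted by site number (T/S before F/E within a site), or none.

run #1 (w=45) runs B1->F, B2->T, B4->S, B3->T; records B1=F, B2=T, B3=T, B4=S
run #2 (w=24) runs B1->T, B4->E, B3->F, B5->T, B6->F; records B1=T, B3=F, B4=E, B5=T, B6=F
run #3 (w=38) runs B1->T, B4->E, B3->F, B5->F; records B1=T, B3=F, B4=E, B5=F
run #4 (w=5) runs B1->T, B4->E, B3->F, B5->T, B6->F; records B1=T, B3=F, B4=E, B5=T, B6=F
union over the pool: B1=T, B1=F, B2=T, B3=T, B3=F, B4=S, B4=E, B5=T, B5=F, B6=F
uncovered (2 of 12): B2=F, B6=T

Answer: B2=F, B6=T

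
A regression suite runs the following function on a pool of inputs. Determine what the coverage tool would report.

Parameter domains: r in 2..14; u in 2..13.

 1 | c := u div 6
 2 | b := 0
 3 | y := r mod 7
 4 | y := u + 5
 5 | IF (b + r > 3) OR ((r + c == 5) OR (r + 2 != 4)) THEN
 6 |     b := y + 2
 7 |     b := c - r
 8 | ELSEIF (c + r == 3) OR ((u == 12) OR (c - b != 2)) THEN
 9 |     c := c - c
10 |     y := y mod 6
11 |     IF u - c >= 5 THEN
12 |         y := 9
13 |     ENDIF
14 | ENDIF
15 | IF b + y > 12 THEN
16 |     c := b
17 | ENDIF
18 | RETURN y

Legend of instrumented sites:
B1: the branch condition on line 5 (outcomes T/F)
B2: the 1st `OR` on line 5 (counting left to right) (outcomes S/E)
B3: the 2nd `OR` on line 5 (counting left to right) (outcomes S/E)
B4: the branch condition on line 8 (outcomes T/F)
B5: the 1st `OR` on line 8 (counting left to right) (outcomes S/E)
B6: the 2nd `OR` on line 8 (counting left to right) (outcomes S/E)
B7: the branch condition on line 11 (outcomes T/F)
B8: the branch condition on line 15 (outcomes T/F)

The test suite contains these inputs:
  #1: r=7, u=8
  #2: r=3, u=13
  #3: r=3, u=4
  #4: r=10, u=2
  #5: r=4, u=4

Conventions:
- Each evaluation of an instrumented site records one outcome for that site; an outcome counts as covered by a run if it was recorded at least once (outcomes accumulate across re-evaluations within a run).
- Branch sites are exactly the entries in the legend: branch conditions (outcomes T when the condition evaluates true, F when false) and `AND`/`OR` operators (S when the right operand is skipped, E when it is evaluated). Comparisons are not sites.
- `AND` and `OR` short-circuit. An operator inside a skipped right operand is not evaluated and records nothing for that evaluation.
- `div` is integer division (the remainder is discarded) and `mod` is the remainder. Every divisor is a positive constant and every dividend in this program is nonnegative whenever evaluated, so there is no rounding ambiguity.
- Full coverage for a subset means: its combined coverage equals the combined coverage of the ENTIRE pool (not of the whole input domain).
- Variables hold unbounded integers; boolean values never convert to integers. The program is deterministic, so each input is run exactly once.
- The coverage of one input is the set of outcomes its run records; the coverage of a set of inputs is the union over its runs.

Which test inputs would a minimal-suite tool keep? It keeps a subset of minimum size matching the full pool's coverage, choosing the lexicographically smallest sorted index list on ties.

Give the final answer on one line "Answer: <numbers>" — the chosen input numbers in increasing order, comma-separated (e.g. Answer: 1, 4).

input #1, r=7, u=8: outcomes B1=T, B2=S, B8=F
input #2, r=3, u=13: outcomes B1=T, B2=E, B3=S, B8=T
input #3, r=3, u=4: outcomes B1=T, B2=E, B3=E, B8=F
input #4, r=10, u=2: outcomes B1=T, B2=S, B8=F
input #5, r=4, u=4: outcomes B1=T, B2=S, B8=F
pool-wide coverage (7 outcomes): B1=T, B2=S, B2=E, B3=S, B3=E, B8=T, B8=F
every size-1 subset falls short of the 7 outcomes (best: 4/7)
every size-2 subset falls short of the 7 outcomes (best: 6/7)
at size 3, {1, 2, 3} reaches all 7 outcomes; every lexicographically earlier size-3 subset fails

Answer: 1, 2, 3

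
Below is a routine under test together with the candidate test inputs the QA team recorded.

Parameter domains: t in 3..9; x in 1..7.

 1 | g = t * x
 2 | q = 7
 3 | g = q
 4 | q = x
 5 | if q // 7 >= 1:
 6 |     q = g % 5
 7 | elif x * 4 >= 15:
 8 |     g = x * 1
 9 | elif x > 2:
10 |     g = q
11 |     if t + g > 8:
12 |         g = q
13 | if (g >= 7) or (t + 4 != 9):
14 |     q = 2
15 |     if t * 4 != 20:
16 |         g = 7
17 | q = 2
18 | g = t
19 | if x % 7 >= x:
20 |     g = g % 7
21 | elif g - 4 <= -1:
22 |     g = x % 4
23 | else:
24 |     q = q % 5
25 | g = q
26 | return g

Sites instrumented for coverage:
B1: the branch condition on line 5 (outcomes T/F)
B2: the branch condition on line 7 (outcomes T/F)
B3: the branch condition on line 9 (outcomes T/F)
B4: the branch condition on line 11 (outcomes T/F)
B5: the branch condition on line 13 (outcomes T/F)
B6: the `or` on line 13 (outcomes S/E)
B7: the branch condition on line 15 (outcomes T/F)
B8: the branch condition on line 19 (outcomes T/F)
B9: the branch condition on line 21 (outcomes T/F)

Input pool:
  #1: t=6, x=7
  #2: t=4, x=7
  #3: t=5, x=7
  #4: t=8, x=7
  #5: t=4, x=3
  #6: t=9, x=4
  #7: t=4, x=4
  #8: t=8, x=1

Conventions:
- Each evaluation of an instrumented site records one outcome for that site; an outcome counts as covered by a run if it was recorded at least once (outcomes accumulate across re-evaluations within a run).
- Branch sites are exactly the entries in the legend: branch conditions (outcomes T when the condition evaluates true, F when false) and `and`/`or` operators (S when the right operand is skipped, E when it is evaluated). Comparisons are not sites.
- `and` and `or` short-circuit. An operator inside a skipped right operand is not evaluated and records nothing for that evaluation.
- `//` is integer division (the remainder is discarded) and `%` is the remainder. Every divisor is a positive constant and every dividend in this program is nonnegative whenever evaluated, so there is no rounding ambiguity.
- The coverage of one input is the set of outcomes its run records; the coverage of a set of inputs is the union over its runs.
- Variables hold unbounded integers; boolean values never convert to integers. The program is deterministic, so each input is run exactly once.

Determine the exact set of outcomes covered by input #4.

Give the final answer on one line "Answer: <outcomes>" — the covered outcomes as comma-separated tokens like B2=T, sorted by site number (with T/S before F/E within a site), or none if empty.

Event log for input #4 (t=8, x=7):
  B1->T, B6->S, B5->T, B7->T, B8->F, B9->F
distinct outcomes covered: B1=T, B5=T, B6=S, B7=T, B8=F, B9=F

Answer: B1=T, B5=T, B6=S, B7=T, B8=F, B9=F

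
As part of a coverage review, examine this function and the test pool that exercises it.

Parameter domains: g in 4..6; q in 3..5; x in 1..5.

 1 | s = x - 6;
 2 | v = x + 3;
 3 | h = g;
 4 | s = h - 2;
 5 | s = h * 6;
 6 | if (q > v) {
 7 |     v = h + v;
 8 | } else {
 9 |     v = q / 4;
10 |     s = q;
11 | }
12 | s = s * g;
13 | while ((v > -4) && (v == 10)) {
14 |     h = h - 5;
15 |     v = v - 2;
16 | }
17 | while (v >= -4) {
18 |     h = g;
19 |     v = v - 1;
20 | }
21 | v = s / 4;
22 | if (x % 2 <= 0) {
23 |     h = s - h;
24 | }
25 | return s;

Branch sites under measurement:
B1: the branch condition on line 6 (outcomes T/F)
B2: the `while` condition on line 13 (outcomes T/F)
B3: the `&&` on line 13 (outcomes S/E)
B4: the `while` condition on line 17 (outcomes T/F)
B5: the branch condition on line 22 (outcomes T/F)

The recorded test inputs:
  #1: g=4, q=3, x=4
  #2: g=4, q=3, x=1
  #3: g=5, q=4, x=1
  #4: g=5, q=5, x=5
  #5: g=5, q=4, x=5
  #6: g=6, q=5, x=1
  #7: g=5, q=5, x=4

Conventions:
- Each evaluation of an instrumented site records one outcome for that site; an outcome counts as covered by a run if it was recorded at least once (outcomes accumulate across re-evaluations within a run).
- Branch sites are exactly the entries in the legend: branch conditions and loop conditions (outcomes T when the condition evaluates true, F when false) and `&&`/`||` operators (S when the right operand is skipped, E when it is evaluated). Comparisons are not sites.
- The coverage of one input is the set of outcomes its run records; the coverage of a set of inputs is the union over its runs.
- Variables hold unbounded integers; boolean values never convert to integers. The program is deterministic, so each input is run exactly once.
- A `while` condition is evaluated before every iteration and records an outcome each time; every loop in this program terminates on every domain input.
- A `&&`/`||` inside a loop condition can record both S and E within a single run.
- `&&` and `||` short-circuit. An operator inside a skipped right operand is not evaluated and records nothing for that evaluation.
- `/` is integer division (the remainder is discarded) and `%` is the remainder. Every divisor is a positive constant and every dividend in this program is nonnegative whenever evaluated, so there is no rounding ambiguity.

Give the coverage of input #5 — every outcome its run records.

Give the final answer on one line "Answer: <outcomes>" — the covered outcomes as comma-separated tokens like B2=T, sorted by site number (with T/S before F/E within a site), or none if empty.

Running input #5 (g=5, q=4, x=5), event by event:
  B1->F, B3->E, B2->F, B4->T, B4->T, B4->T, B4->T, B4->T, B4->T, B4->F
  B5->F
as a set, this run covers: B1=F, B2=F, B3=E, B4=T, B4=F, B5=F

Answer: B1=F, B2=F, B3=E, B4=T, B4=F, B5=F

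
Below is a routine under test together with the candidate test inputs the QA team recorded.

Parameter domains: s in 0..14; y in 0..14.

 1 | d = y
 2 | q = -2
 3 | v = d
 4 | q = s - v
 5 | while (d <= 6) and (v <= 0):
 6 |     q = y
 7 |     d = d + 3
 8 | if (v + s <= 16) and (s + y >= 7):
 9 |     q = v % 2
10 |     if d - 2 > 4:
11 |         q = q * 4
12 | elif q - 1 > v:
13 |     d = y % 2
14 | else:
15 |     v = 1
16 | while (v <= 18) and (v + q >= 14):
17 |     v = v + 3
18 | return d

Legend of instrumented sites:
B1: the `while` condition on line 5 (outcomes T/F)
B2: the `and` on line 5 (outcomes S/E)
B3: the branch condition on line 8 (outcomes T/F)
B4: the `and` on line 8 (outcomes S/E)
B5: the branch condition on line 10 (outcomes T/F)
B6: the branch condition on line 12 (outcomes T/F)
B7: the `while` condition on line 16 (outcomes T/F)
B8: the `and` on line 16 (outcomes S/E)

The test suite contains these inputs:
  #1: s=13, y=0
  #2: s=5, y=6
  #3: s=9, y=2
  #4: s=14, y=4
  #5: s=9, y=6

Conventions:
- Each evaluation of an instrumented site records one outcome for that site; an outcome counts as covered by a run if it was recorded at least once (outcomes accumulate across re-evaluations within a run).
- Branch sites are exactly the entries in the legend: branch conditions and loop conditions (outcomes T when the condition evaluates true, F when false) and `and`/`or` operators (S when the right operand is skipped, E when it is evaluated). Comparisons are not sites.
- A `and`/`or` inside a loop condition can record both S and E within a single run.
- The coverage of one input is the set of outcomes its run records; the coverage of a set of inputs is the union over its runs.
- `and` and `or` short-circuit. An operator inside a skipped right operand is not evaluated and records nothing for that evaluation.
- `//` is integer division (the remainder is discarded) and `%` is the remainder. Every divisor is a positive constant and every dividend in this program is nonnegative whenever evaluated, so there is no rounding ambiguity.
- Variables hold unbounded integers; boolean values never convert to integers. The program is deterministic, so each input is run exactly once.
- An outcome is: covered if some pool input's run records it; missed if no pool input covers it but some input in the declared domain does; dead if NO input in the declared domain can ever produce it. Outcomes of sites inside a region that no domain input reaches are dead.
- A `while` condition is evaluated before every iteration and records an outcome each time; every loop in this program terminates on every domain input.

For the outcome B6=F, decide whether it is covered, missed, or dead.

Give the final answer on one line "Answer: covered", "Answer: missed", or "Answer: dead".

no pool input records B6=F
but domain input (s=0, y=0) does record it -> reachable, so missed

Answer: missed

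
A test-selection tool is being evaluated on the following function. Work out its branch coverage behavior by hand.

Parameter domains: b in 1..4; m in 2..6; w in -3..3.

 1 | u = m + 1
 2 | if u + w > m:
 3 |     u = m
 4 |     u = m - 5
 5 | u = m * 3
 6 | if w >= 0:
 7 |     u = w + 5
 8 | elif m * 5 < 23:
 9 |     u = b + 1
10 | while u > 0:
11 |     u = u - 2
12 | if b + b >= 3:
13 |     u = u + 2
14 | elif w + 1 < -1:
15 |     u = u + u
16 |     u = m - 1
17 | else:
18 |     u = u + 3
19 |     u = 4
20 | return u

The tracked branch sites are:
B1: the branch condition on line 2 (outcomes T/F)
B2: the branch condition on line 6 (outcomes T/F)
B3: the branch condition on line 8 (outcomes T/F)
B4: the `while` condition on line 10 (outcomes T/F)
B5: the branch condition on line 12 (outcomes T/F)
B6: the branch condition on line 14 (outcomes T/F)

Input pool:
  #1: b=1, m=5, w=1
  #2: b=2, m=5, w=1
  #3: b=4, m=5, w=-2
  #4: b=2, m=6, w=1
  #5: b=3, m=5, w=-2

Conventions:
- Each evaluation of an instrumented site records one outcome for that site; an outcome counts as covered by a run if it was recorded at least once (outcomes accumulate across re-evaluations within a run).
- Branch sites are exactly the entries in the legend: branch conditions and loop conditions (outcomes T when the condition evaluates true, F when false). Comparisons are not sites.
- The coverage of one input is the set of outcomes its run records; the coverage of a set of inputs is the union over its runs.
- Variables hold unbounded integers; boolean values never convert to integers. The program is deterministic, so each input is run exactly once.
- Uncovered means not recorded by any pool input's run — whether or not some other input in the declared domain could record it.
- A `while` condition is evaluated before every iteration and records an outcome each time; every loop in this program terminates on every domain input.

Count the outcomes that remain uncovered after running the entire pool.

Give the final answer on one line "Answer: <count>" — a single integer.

test 1 (b=1, m=5, w=1) fires B1->T, B2->T, B4->T, B4->T, B4->T, B4->F, B5->F, B6->F; hits B1=T, B2=T, B4=T, B4=F, B5=F, B6=F
test 2 (b=2, m=5, w=1) fires B1->T, B2->T, B4->T, B4->T, B4->T, B4->F, B5->T; hits B1=T, B2=T, B4=T, B4=F, B5=T
test 3 (b=4, m=5, w=-2) fires B1->F, B2->F, B3->F, B4->T, B4->T, B4->T, B4->T, B4->T, B4->T, B4->T, B4->T, B4->F, B5->T; hits B1=F, B2=F, B3=F, B4=T, B4=F, B5=T
test 4 (b=2, m=6, w=1) fires B1->T, B2->T, B4->T, B4->T, B4->T, B4->F, B5->T; hits B1=T, B2=T, B4=T, B4=F, B5=T
test 5 (b=3, m=5, w=-2) fires B1->F, B2->F, B3->F, B4->T, B4->T, B4->T, B4->T, B4->T, B4->T, B4->T, B4->T, B4->F, B5->T; hits B1=F, B2=F, B3=F, B4=T, B4=F, B5=T
union over the pool: B1=T, B1=F, B2=T, B2=F, B3=F, B4=T, B4=F, B5=T, B5=F, B6=F
uncovered (2 of 12): B3=T, B6=T

Answer: 2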